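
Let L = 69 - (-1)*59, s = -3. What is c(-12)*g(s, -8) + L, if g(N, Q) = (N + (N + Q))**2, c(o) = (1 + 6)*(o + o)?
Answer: -32800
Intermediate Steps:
c(o) = 14*o (c(o) = 7*(2*o) = 14*o)
g(N, Q) = (Q + 2*N)**2
L = 128 (L = 69 - 1*(-59) = 69 + 59 = 128)
c(-12)*g(s, -8) + L = (14*(-12))*(-8 + 2*(-3))**2 + 128 = -168*(-8 - 6)**2 + 128 = -168*(-14)**2 + 128 = -168*196 + 128 = -32928 + 128 = -32800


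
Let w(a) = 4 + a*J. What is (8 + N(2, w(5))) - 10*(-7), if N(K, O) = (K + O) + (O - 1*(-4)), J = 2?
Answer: 112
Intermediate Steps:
w(a) = 4 + 2*a (w(a) = 4 + a*2 = 4 + 2*a)
N(K, O) = 4 + K + 2*O (N(K, O) = (K + O) + (O + 4) = (K + O) + (4 + O) = 4 + K + 2*O)
(8 + N(2, w(5))) - 10*(-7) = (8 + (4 + 2 + 2*(4 + 2*5))) - 10*(-7) = (8 + (4 + 2 + 2*(4 + 10))) + 70 = (8 + (4 + 2 + 2*14)) + 70 = (8 + (4 + 2 + 28)) + 70 = (8 + 34) + 70 = 42 + 70 = 112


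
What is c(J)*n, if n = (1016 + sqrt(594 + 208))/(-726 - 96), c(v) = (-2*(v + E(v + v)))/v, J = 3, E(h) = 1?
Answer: 4064/1233 + 4*sqrt(802)/1233 ≈ 3.3879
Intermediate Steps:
c(v) = (-2 - 2*v)/v (c(v) = (-2*(v + 1))/v = (-2*(1 + v))/v = (-2 - 2*v)/v)
n = -508/411 - sqrt(802)/822 (n = (1016 + sqrt(802))/(-822) = (1016 + sqrt(802))*(-1/822) = -508/411 - sqrt(802)/822 ≈ -1.2705)
c(J)*n = (-2 - 2/3)*(-508/411 - sqrt(802)/822) = -8*(-508/411 - sqrt(802)/822)/3 = 4064/1233 + 4*sqrt(802)/1233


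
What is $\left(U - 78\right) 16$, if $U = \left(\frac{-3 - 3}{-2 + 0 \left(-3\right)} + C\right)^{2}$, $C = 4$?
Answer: $-464$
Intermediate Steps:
$U = 49$ ($U = \left(\frac{-3 - 3}{-2 + 0 \left(-3\right)} + 4\right)^{2} = \left(- \frac{6}{-2 + 0} + 4\right)^{2} = \left(- \frac{6}{-2} + 4\right)^{2} = \left(\left(-6\right) \left(- \frac{1}{2}\right) + 4\right)^{2} = \left(3 + 4\right)^{2} = 7^{2} = 49$)
$\left(U - 78\right) 16 = \left(49 - 78\right) 16 = \left(-29\right) 16 = -464$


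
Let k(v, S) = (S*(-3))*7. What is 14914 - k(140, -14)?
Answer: 14620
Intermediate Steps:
k(v, S) = -21*S (k(v, S) = -3*S*7 = -21*S)
14914 - k(140, -14) = 14914 - (-21)*(-14) = 14914 - 1*294 = 14914 - 294 = 14620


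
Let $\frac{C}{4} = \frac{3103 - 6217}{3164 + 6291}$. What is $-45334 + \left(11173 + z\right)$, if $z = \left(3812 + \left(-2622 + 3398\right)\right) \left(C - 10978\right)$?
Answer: $- \frac{15374217113}{305} \approx -5.0407 \cdot 10^{7}$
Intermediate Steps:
$C = - \frac{12456}{9455}$ ($C = 4 \frac{3103 - 6217}{3164 + 6291} = 4 \left(- \frac{3114}{9455}\right) = - \frac{12456}{9455} \approx -1.3174$)
$z = - \frac{15363798008}{305}$ ($z = \left(3812 + \left(-2622 + 3398\right)\right) \left(- \frac{12456}{9455} - 10978\right) = \left(3812 + 776\right) \left(- \frac{103809446}{9455}\right) = 4588 \left(- \frac{103809446}{9455}\right) = - \frac{15363798008}{305} \approx -5.0373 \cdot 10^{7}$)
$-45334 + \left(11173 + z\right) = -45334 + \left(11173 - \frac{15363798008}{305}\right) = -45334 - \frac{15360390243}{305} = - \frac{15374217113}{305}$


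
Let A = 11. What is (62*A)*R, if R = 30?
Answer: 20460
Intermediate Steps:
(62*A)*R = (62*11)*30 = 682*30 = 20460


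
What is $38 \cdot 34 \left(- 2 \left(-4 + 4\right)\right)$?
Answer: $0$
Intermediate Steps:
$38 \cdot 34 \left(- 2 \left(-4 + 4\right)\right) = 1292 \left(\left(-2\right) 0\right) = 1292 \cdot 0 = 0$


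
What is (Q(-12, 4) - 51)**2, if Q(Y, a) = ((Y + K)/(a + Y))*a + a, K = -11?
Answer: 5041/4 ≈ 1260.3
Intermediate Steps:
Q(Y, a) = a + a*(-11 + Y)/(Y + a) (Q(Y, a) = ((Y - 11)/(a + Y))*a + a = ((-11 + Y)/(Y + a))*a + a = a*(-11 + Y)/(Y + a) + a = a + a*(-11 + Y)/(Y + a))
(Q(-12, 4) - 51)**2 = (4*(-11 + 4 + 2*(-12))/(-12 + 4) - 51)**2 = (4*(-11 + 4 - 24)/(-8) - 51)**2 = (4*(-1/8)*(-31) - 51)**2 = (31/2 - 51)**2 = (-71/2)**2 = 5041/4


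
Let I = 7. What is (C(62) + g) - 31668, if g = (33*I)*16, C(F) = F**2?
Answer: -24128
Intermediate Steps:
g = 3696 (g = (33*7)*16 = 231*16 = 3696)
(C(62) + g) - 31668 = (62**2 + 3696) - 31668 = (3844 + 3696) - 31668 = 7540 - 31668 = -24128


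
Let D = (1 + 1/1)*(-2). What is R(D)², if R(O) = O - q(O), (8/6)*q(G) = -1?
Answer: 169/16 ≈ 10.563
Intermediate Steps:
q(G) = -¾ (q(G) = (¾)*(-1) = -¾)
D = -4 (D = (1 + 1)*(-2) = 2*(-2) = -4)
R(O) = ¾ + O (R(O) = O - 1*(-¾) = O + ¾ = ¾ + O)
R(D)² = (¾ - 4)² = (-13/4)² = 169/16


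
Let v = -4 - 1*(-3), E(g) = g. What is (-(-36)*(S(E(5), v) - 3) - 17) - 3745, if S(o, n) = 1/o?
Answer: -19314/5 ≈ -3862.8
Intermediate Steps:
v = -1 (v = -4 + 3 = -1)
(-(-36)*(S(E(5), v) - 3) - 17) - 3745 = (-(-36)*(1/5 - 3) - 17) - 3745 = (-(-36)*(⅕ - 3) - 17) - 3745 = (-(-36)*(-14)/5 - 17) - 3745 = (-12*42/5 - 17) - 3745 = (-504/5 - 17) - 3745 = -589/5 - 3745 = -19314/5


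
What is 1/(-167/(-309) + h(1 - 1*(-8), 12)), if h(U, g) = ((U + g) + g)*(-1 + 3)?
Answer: 309/20561 ≈ 0.015028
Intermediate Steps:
h(U, g) = 2*U + 4*g (h(U, g) = (U + 2*g)*2 = 2*U + 4*g)
1/(-167/(-309) + h(1 - 1*(-8), 12)) = 1/(-167/(-309) + (2*(1 - 1*(-8)) + 4*12)) = 1/(-167*(-1/309) + (2*(1 + 8) + 48)) = 1/(167/309 + (2*9 + 48)) = 1/(167/309 + (18 + 48)) = 1/(167/309 + 66) = 1/(20561/309) = 309/20561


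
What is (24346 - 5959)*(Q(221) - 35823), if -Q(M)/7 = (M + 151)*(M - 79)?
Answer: -7457601717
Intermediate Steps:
Q(M) = -7*(-79 + M)*(151 + M) (Q(M) = -7*(M + 151)*(M - 79) = -7*(151 + M)*(-79 + M) = -7*(-79 + M)*(151 + M))
(24346 - 5959)*(Q(221) - 35823) = (24346 - 5959)*((83503 - 504*221 - 7*221²) - 35823) = 18387*((83503 - 111384 - 7*48841) - 35823) = 18387*((83503 - 111384 - 341887) - 35823) = 18387*(-369768 - 35823) = 18387*(-405591) = -7457601717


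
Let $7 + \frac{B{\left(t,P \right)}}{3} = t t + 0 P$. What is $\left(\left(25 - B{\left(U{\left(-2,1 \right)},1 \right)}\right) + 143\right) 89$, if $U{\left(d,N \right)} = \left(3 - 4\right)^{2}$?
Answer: $16554$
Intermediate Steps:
$U{\left(d,N \right)} = 1$ ($U{\left(d,N \right)} = \left(-1\right)^{2} = 1$)
$B{\left(t,P \right)} = -21 + 3 t^{2}$ ($B{\left(t,P \right)} = -21 + 3 \left(t t + 0 P\right) = -21 + 3 \left(t^{2} + 0\right) = -21 + 3 t^{2}$)
$\left(\left(25 - B{\left(U{\left(-2,1 \right)},1 \right)}\right) + 143\right) 89 = \left(\left(25 - \left(-21 + 3 \cdot 1^{2}\right)\right) + 143\right) 89 = \left(\left(25 - \left(-21 + 3 \cdot 1\right)\right) + 143\right) 89 = \left(\left(25 - \left(-21 + 3\right)\right) + 143\right) 89 = \left(\left(25 - -18\right) + 143\right) 89 = \left(\left(25 + 18\right) + 143\right) 89 = \left(43 + 143\right) 89 = 186 \cdot 89 = 16554$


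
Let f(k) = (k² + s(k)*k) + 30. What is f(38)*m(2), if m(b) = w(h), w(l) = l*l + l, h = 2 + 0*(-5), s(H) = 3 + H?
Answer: 18192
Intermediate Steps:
f(k) = 30 + k² + k*(3 + k) (f(k) = (k² + (3 + k)*k) + 30 = (k² + k*(3 + k)) + 30 = 30 + k² + k*(3 + k))
h = 2 (h = 2 + 0 = 2)
w(l) = l + l² (w(l) = l² + l = l + l²)
m(b) = 6 (m(b) = 2*(1 + 2) = 2*3 = 6)
f(38)*m(2) = (30 + 38² + 38*(3 + 38))*6 = (30 + 1444 + 38*41)*6 = (30 + 1444 + 1558)*6 = 3032*6 = 18192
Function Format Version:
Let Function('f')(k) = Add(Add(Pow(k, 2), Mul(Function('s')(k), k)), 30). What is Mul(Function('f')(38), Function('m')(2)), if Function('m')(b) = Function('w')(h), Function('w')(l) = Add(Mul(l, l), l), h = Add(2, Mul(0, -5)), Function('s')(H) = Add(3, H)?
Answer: 18192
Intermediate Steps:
Function('f')(k) = Add(30, Pow(k, 2), Mul(k, Add(3, k))) (Function('f')(k) = Add(Add(Pow(k, 2), Mul(Add(3, k), k)), 30) = Add(Add(Pow(k, 2), Mul(k, Add(3, k))), 30) = Add(30, Pow(k, 2), Mul(k, Add(3, k))))
h = 2 (h = Add(2, 0) = 2)
Function('w')(l) = Add(l, Pow(l, 2)) (Function('w')(l) = Add(Pow(l, 2), l) = Add(l, Pow(l, 2)))
Function('m')(b) = 6 (Function('m')(b) = Mul(2, Add(1, 2)) = Mul(2, 3) = 6)
Mul(Function('f')(38), Function('m')(2)) = Mul(Add(30, Pow(38, 2), Mul(38, Add(3, 38))), 6) = Mul(Add(30, 1444, Mul(38, 41)), 6) = Mul(Add(30, 1444, 1558), 6) = Mul(3032, 6) = 18192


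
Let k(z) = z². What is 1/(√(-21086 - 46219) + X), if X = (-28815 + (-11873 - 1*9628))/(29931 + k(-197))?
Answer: -1470545/135217382278 - 6027025*I*√67305/405652146834 ≈ -1.0875e-5 - 0.0038545*I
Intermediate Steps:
X = -1797/2455 (X = (-28815 + (-11873 - 1*9628))/(29931 + (-197)²) = (-28815 + (-11873 - 9628))/(29931 + 38809) = (-28815 - 21501)/68740 = -50316*1/68740 = -1797/2455 ≈ -0.73198)
1/(√(-21086 - 46219) + X) = 1/(√(-21086 - 46219) - 1797/2455) = 1/(√(-67305) - 1797/2455) = 1/(I*√67305 - 1797/2455) = 1/(-1797/2455 + I*√67305)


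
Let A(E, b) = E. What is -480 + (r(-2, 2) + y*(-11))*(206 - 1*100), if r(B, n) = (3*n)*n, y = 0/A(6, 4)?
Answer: 792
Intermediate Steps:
y = 0 (y = 0/6 = 0*(⅙) = 0)
r(B, n) = 3*n²
-480 + (r(-2, 2) + y*(-11))*(206 - 1*100) = -480 + (3*2² + 0*(-11))*(206 - 1*100) = -480 + (3*4 + 0)*(206 - 100) = -480 + (12 + 0)*106 = -480 + 12*106 = -480 + 1272 = 792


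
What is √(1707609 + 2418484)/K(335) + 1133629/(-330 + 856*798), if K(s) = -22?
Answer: 1133629/682758 - √4126093/22 ≈ -90.671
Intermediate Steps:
√(1707609 + 2418484)/K(335) + 1133629/(-330 + 856*798) = √(1707609 + 2418484)/(-22) + 1133629/(-330 + 856*798) = √4126093*(-1/22) + 1133629/(-330 + 683088) = -√4126093/22 + 1133629/682758 = 1133629/682758 - √4126093/22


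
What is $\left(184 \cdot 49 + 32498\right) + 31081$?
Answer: $72595$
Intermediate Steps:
$\left(184 \cdot 49 + 32498\right) + 31081 = \left(9016 + 32498\right) + 31081 = 41514 + 31081 = 72595$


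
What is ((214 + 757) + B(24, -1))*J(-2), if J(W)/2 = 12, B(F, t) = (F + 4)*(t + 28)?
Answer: 41448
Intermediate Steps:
B(F, t) = (4 + F)*(28 + t)
J(W) = 24 (J(W) = 2*12 = 24)
((214 + 757) + B(24, -1))*J(-2) = ((214 + 757) + (112 + 4*(-1) + 28*24 + 24*(-1)))*24 = (971 + (112 - 4 + 672 - 24))*24 = (971 + 756)*24 = 1727*24 = 41448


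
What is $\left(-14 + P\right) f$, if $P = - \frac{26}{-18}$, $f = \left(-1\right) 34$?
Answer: $\frac{3842}{9} \approx 426.89$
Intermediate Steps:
$f = -34$
$P = \frac{13}{9}$ ($P = \left(-26\right) \left(- \frac{1}{18}\right) = \frac{13}{9} \approx 1.4444$)
$\left(-14 + P\right) f = \left(-14 + \frac{13}{9}\right) \left(-34\right) = \left(- \frac{113}{9}\right) \left(-34\right) = \frac{3842}{9}$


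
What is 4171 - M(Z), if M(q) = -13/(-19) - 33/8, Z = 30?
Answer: 634515/152 ≈ 4174.4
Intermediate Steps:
M(q) = -523/152 (M(q) = -13*(-1/19) - 33*1/8 = 13/19 - 33/8 = -523/152)
4171 - M(Z) = 4171 - 1*(-523/152) = 4171 + 523/152 = 634515/152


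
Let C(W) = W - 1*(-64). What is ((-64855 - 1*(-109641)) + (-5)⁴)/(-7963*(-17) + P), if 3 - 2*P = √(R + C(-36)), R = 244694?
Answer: 24589602390/73302610303 + 90822*√244722/73302610303 ≈ 0.33607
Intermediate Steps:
C(W) = 64 + W (C(W) = W + 64 = 64 + W)
P = 3/2 - √244722/2 (P = 3/2 - √(244694 + (64 - 36))/2 = 3/2 - √(244694 + 28)/2 = 3/2 - √244722/2 ≈ -245.85)
((-64855 - 1*(-109641)) + (-5)⁴)/(-7963*(-17) + P) = ((-64855 - 1*(-109641)) + (-5)⁴)/(-7963*(-17) + (3/2 - √244722/2)) = ((-64855 + 109641) + 625)/(135371 + (3/2 - √244722/2)) = (44786 + 625)/(270745/2 - √244722/2) = 45411/(270745/2 - √244722/2)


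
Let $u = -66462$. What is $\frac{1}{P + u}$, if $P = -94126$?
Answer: $- \frac{1}{160588} \approx -6.2271 \cdot 10^{-6}$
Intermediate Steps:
$\frac{1}{P + u} = \frac{1}{-94126 - 66462} = \frac{1}{-160588} = - \frac{1}{160588}$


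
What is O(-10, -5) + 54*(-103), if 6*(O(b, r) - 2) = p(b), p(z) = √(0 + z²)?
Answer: -16675/3 ≈ -5558.3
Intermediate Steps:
p(z) = √(z²)
O(b, r) = 2 + √(b²)/6
O(-10, -5) + 54*(-103) = (2 + √((-10)²)/6) + 54*(-103) = (2 + √100/6) - 5562 = (2 + (⅙)*10) - 5562 = (2 + 5/3) - 5562 = 11/3 - 5562 = -16675/3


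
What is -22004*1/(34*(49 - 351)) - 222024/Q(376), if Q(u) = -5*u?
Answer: 72534686/603245 ≈ 120.24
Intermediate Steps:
-22004*1/(34*(49 - 351)) - 222024/Q(376) = -22004*1/(34*(49 - 351)) - 222024/((-5*376)) = -22004/(34*(-302)) - 222024/(-1880) = -22004/(-10268) - 222024*(-1/1880) = -22004*(-1/10268) + 27753/235 = 5501/2567 + 27753/235 = 72534686/603245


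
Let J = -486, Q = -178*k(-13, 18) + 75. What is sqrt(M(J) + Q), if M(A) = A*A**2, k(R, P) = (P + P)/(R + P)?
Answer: I*sqrt(2869811565)/5 ≈ 10714.0*I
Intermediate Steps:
k(R, P) = 2*P/(P + R) (k(R, P) = (2*P)/(P + R) = 2*P/(P + R))
Q = -6033/5 (Q = -356*18/(18 - 13) + 75 = -356*18/5 + 75 = -178*36/5 + 75 = -6408/5 + 75 = -6033/5 ≈ -1206.6)
M(A) = A**3
sqrt(M(J) + Q) = sqrt((-486)**3 - 6033/5) = sqrt(-114791256 - 6033/5) = sqrt(-573962313/5) = I*sqrt(2869811565)/5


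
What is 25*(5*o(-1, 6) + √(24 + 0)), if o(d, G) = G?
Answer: 750 + 50*√6 ≈ 872.47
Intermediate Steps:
25*(5*o(-1, 6) + √(24 + 0)) = 25*(5*6 + √(24 + 0)) = 25*(30 + √24) = 25*(30 + 2*√6) = 750 + 50*√6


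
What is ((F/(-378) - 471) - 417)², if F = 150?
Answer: 3132528961/3969 ≈ 7.8925e+5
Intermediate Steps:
((F/(-378) - 471) - 417)² = ((150/(-378) - 471) - 417)² = ((150*(-1/378) - 471) - 417)² = ((-25/63 - 471) - 417)² = (-29698/63 - 417)² = (-55969/63)² = 3132528961/3969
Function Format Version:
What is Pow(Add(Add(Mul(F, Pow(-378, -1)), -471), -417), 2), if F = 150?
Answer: Rational(3132528961, 3969) ≈ 7.8925e+5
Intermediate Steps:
Pow(Add(Add(Mul(F, Pow(-378, -1)), -471), -417), 2) = Pow(Add(Add(Mul(150, Pow(-378, -1)), -471), -417), 2) = Pow(Add(Add(Mul(150, Rational(-1, 378)), -471), -417), 2) = Pow(Add(Add(Rational(-25, 63), -471), -417), 2) = Pow(Add(Rational(-29698, 63), -417), 2) = Pow(Rational(-55969, 63), 2) = Rational(3132528961, 3969)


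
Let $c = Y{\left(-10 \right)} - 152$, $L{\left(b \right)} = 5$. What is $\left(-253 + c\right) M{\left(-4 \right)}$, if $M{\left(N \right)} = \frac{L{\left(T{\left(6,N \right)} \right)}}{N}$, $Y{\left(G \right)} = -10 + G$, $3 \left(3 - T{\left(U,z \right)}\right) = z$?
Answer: $\frac{2125}{4} \approx 531.25$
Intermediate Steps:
$T{\left(U,z \right)} = 3 - \frac{z}{3}$
$M{\left(N \right)} = \frac{5}{N}$
$c = -172$ ($c = \left(-10 - 10\right) - 152 = -20 - 152 = -172$)
$\left(-253 + c\right) M{\left(-4 \right)} = \left(-253 - 172\right) \frac{5}{-4} = - 425 \cdot 5 \left(- \frac{1}{4}\right) = \left(-425\right) \left(- \frac{5}{4}\right) = \frac{2125}{4}$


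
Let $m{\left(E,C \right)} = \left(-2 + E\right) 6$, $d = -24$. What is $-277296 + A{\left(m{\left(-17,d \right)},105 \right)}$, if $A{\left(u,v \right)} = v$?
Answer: $-277191$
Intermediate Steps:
$m{\left(E,C \right)} = -12 + 6 E$
$-277296 + A{\left(m{\left(-17,d \right)},105 \right)} = -277296 + 105 = -277191$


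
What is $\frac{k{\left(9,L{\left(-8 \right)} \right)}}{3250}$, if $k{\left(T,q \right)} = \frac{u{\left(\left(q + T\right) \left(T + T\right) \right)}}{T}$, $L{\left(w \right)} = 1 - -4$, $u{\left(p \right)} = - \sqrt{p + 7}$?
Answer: $- \frac{\sqrt{259}}{29250} \approx -0.0005502$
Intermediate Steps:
$u{\left(p \right)} = - \sqrt{7 + p}$
$L{\left(w \right)} = 5$ ($L{\left(w \right)} = 1 + 4 = 5$)
$k{\left(T,q \right)} = - \frac{\sqrt{7 + 2 T \left(T + q\right)}}{T}$ ($k{\left(T,q \right)} = \frac{\left(-1\right) \sqrt{7 + \left(q + T\right) \left(T + T\right)}}{T} = \frac{\left(-1\right) \sqrt{7 + \left(T + q\right) 2 T}}{T} = \frac{\left(-1\right) \sqrt{7 + 2 T \left(T + q\right)}}{T} = - \frac{\sqrt{7 + 2 T \left(T + q\right)}}{T}$)
$\frac{k{\left(9,L{\left(-8 \right)} \right)}}{3250} = \frac{\left(-1\right) \frac{1}{9} \sqrt{7 + 2 \cdot 9 \left(9 + 5\right)}}{3250} = \left(-1\right) \frac{1}{9} \sqrt{7 + 2 \cdot 9 \cdot 14} \cdot \frac{1}{3250} = \left(-1\right) \frac{1}{9} \sqrt{7 + 252} \cdot \frac{1}{3250} = \left(-1\right) \frac{1}{9} \sqrt{259} \cdot \frac{1}{3250} = - \frac{\sqrt{259}}{9} \cdot \frac{1}{3250} = - \frac{\sqrt{259}}{29250}$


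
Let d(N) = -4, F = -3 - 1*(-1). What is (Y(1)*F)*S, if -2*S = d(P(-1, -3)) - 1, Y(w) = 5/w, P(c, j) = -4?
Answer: -25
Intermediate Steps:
F = -2 (F = -3 + 1 = -2)
S = 5/2 (S = -(-4 - 1)/2 = -½*(-5) = 5/2 ≈ 2.5000)
(Y(1)*F)*S = ((5/1)*(-2))*(5/2) = ((5*1)*(-2))*(5/2) = (5*(-2))*(5/2) = -10*5/2 = -25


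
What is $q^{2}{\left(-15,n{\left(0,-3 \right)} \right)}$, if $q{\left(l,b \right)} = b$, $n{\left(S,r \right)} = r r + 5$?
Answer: $196$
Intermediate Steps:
$n{\left(S,r \right)} = 5 + r^{2}$ ($n{\left(S,r \right)} = r^{2} + 5 = 5 + r^{2}$)
$q^{2}{\left(-15,n{\left(0,-3 \right)} \right)} = \left(5 + \left(-3\right)^{2}\right)^{2} = \left(5 + 9\right)^{2} = 14^{2} = 196$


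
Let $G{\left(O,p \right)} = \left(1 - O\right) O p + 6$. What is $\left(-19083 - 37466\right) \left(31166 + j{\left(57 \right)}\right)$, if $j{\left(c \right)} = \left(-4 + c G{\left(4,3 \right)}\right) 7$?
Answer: $-1083931232$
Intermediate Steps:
$G{\left(O,p \right)} = 6 + O p \left(1 - O\right)$ ($G{\left(O,p \right)} = O \left(1 - O\right) p + 6 = O p \left(1 - O\right) + 6 = 6 + O p \left(1 - O\right)$)
$j{\left(c \right)} = -28 - 210 c$ ($j{\left(c \right)} = \left(-4 + c \left(6 + 4 \cdot 3 - 3 \cdot 4^{2}\right)\right) 7 = \left(-4 + c \left(6 + 12 - 3 \cdot 16\right)\right) 7 = \left(-4 + c \left(6 + 12 - 48\right)\right) 7 = \left(-4 + c \left(-30\right)\right) 7 = \left(-4 - 30 c\right) 7 = -28 - 210 c$)
$\left(-19083 - 37466\right) \left(31166 + j{\left(57 \right)}\right) = \left(-19083 - 37466\right) \left(31166 - 11998\right) = - 56549 \left(31166 - 11998\right) = \left(-56549\right) 19168 = -1083931232$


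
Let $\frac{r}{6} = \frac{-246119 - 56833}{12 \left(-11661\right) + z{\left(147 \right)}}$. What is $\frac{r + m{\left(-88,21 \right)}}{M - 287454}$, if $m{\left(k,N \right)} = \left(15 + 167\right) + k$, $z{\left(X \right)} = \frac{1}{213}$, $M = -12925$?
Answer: $- \frac{3188891066}{8952950790185} \approx -0.00035618$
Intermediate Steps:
$z{\left(X \right)} = \frac{1}{213}$
$m{\left(k,N \right)} = 182 + k$
$r = \frac{387172656}{29805515}$ ($r = 6 \frac{-246119 - 56833}{12 \left(-11661\right) + \frac{1}{213}} = 6 \left(- \frac{302952}{-139932 + \frac{1}{213}}\right) = 6 \left(- \frac{302952}{- \frac{29805515}{213}}\right) = 6 \left(\left(-302952\right) \left(- \frac{213}{29805515}\right)\right) = 6 \cdot \frac{64528776}{29805515} = \frac{387172656}{29805515} \approx 12.99$)
$\frac{r + m{\left(-88,21 \right)}}{M - 287454} = \frac{\frac{387172656}{29805515} + \left(182 - 88\right)}{-12925 - 287454} = \frac{\frac{387172656}{29805515} + 94}{-300379} = \frac{3188891066}{29805515} \left(- \frac{1}{300379}\right) = - \frac{3188891066}{8952950790185}$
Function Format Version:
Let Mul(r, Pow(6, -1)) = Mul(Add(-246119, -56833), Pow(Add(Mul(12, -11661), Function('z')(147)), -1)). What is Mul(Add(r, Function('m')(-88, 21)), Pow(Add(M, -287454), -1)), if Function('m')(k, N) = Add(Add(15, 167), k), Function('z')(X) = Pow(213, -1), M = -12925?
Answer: Rational(-3188891066, 8952950790185) ≈ -0.00035618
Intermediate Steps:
Function('z')(X) = Rational(1, 213)
Function('m')(k, N) = Add(182, k)
r = Rational(387172656, 29805515) (r = Mul(6, Mul(Add(-246119, -56833), Pow(Add(Mul(12, -11661), Rational(1, 213)), -1))) = Mul(6, Mul(-302952, Pow(Add(-139932, Rational(1, 213)), -1))) = Mul(6, Mul(-302952, Pow(Rational(-29805515, 213), -1))) = Mul(6, Mul(-302952, Rational(-213, 29805515))) = Mul(6, Rational(64528776, 29805515)) = Rational(387172656, 29805515) ≈ 12.990)
Mul(Add(r, Function('m')(-88, 21)), Pow(Add(M, -287454), -1)) = Mul(Add(Rational(387172656, 29805515), Add(182, -88)), Pow(Add(-12925, -287454), -1)) = Mul(Add(Rational(387172656, 29805515), 94), Pow(-300379, -1)) = Mul(Rational(3188891066, 29805515), Rational(-1, 300379)) = Rational(-3188891066, 8952950790185)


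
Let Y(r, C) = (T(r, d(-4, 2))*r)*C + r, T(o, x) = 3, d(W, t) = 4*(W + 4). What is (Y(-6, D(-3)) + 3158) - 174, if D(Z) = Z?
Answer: 3032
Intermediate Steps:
d(W, t) = 16 + 4*W (d(W, t) = 4*(4 + W) = 16 + 4*W)
Y(r, C) = r + 3*C*r (Y(r, C) = (3*r)*C + r = 3*C*r + r = r + 3*C*r)
(Y(-6, D(-3)) + 3158) - 174 = (-6*(1 + 3*(-3)) + 3158) - 174 = (-6*(1 - 9) + 3158) - 174 = (-6*(-8) + 3158) - 174 = (48 + 3158) - 174 = 3206 - 174 = 3032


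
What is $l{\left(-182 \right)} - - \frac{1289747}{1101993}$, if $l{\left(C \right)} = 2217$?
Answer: $\frac{2444408228}{1101993} \approx 2218.2$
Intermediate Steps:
$l{\left(-182 \right)} - - \frac{1289747}{1101993} = 2217 - - \frac{1289747}{1101993} = 2217 + \frac{1289747}{1101993} = \frac{2444408228}{1101993}$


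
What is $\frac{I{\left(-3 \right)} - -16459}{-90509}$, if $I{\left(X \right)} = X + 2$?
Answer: $- \frac{16458}{90509} \approx -0.18184$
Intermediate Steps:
$I{\left(X \right)} = 2 + X$
$\frac{I{\left(-3 \right)} - -16459}{-90509} = \frac{\left(2 - 3\right) - -16459}{-90509} = \left(-1 + 16459\right) \left(- \frac{1}{90509}\right) = 16458 \left(- \frac{1}{90509}\right) = - \frac{16458}{90509}$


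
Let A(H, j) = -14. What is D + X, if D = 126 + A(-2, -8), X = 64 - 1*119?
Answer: 57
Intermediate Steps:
X = -55 (X = 64 - 119 = -55)
D = 112 (D = 126 - 14 = 112)
D + X = 112 - 55 = 57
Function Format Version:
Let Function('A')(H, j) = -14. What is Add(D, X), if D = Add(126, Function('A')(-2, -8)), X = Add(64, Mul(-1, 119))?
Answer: 57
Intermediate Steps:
X = -55 (X = Add(64, -119) = -55)
D = 112 (D = Add(126, -14) = 112)
Add(D, X) = Add(112, -55) = 57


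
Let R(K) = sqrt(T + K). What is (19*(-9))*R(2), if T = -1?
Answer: -171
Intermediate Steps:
R(K) = sqrt(-1 + K)
(19*(-9))*R(2) = (19*(-9))*sqrt(-1 + 2) = -171*sqrt(1) = -171*1 = -171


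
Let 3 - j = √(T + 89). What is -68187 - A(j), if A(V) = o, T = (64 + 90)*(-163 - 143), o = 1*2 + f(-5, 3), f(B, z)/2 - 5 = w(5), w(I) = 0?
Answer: -68199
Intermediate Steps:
f(B, z) = 10 (f(B, z) = 10 + 2*0 = 10 + 0 = 10)
o = 12 (o = 1*2 + 10 = 2 + 10 = 12)
T = -47124 (T = 154*(-306) = -47124)
j = 3 - I*√47035 (j = 3 - √(-47124 + 89) = 3 - √(-47035) = 3 - I*√47035 ≈ 3.0 - 216.88*I)
A(V) = 12
-68187 - A(j) = -68187 - 1*12 = -68187 - 12 = -68199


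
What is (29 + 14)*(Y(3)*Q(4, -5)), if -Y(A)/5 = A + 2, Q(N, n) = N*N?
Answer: -17200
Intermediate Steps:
Q(N, n) = N²
Y(A) = -10 - 5*A (Y(A) = -5*(A + 2) = -5*(2 + A) = -10 - 5*A)
(29 + 14)*(Y(3)*Q(4, -5)) = (29 + 14)*((-10 - 5*3)*4²) = 43*((-10 - 15)*16) = 43*(-25*16) = 43*(-400) = -17200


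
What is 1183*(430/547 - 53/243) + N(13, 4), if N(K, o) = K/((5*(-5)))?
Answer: 2231154952/3323025 ≈ 671.42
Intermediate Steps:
N(K, o) = -K/25 (N(K, o) = K/(-25) = K*(-1/25) = -K/25)
1183*(430/547 - 53/243) + N(13, 4) = 1183*(430/547 - 53/243) - 1/25*13 = 1183*(430*(1/547) - 53*1/243) - 13/25 = 1183*(430/547 - 53/243) - 13/25 = 1183*(75499/132921) - 13/25 = 89315317/132921 - 13/25 = 2231154952/3323025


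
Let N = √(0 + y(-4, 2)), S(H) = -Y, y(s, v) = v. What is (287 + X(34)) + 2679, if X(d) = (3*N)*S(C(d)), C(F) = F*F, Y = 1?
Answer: 2966 - 3*√2 ≈ 2961.8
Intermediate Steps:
C(F) = F²
S(H) = -1 (S(H) = -1*1 = -1)
N = √2 (N = √(0 + 2) = √2 ≈ 1.4142)
X(d) = -3*√2 (X(d) = (3*√2)*(-1) = -3*√2)
(287 + X(34)) + 2679 = (287 - 3*√2) + 2679 = 2966 - 3*√2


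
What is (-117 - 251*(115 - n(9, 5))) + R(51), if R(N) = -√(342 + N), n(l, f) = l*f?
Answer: -17687 - √393 ≈ -17707.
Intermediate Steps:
n(l, f) = f*l
(-117 - 251*(115 - n(9, 5))) + R(51) = (-117 - 251*(115 - 5*9)) - √(342 + 51) = (-117 - 251*(115 - 1*45)) - √393 = (-117 - 251*(115 - 45)) - √393 = (-117 - 251*70) - √393 = (-117 - 17570) - √393 = -17687 - √393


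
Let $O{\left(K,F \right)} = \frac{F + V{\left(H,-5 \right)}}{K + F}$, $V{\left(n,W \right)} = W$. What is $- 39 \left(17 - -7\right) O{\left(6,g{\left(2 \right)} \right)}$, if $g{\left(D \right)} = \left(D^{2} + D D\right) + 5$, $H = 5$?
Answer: $- \frac{7488}{19} \approx -394.11$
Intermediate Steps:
$g{\left(D \right)} = 5 + 2 D^{2}$ ($g{\left(D \right)} = \left(D^{2} + D^{2}\right) + 5 = 2 D^{2} + 5 = 5 + 2 D^{2}$)
$O{\left(K,F \right)} = \frac{-5 + F}{F + K}$ ($O{\left(K,F \right)} = \frac{F - 5}{K + F} = \frac{-5 + F}{F + K}$)
$- 39 \left(17 - -7\right) O{\left(6,g{\left(2 \right)} \right)} = - 39 \left(17 - -7\right) \frac{-5 + \left(5 + 2 \cdot 2^{2}\right)}{\left(5 + 2 \cdot 2^{2}\right) + 6} = - 39 \left(17 + 7\right) \frac{-5 + \left(5 + 2 \cdot 4\right)}{\left(5 + 2 \cdot 4\right) + 6} = \left(-39\right) 24 \frac{-5 + \left(5 + 8\right)}{\left(5 + 8\right) + 6} = - 936 \frac{-5 + 13}{13 + 6} = - 936 \cdot \frac{1}{19} \cdot 8 = \left(-936\right) \frac{8}{19} = - \frac{7488}{19}$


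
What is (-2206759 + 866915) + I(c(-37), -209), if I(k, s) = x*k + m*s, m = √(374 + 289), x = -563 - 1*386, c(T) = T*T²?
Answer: 46729853 - 209*√663 ≈ 4.6724e+7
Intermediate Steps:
c(T) = T³
x = -949 (x = -563 - 386 = -949)
m = √663 ≈ 25.749
I(k, s) = -949*k + s*√663 (I(k, s) = -949*k + √663*s = -949*k + s*√663)
(-2206759 + 866915) + I(c(-37), -209) = (-2206759 + 866915) + (-949*(-37)³ - 209*√663) = -1339844 + (-949*(-50653) - 209*√663) = -1339844 + (48069697 - 209*√663) = 46729853 - 209*√663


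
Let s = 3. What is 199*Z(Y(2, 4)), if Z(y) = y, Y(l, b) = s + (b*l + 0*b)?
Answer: 2189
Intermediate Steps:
Y(l, b) = 3 + b*l (Y(l, b) = 3 + (b*l + 0*b) = 3 + (b*l + 0) = 3 + b*l)
199*Z(Y(2, 4)) = 199*(3 + 4*2) = 199*(3 + 8) = 199*11 = 2189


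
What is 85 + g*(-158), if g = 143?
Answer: -22509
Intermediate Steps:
85 + g*(-158) = 85 + 143*(-158) = 85 - 22594 = -22509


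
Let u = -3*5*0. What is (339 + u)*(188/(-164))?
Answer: -15933/41 ≈ -388.61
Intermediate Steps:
u = 0 (u = -15*0 = 0)
(339 + u)*(188/(-164)) = (339 + 0)*(188/(-164)) = 339*(188*(-1/164)) = 339*(-47/41) = -15933/41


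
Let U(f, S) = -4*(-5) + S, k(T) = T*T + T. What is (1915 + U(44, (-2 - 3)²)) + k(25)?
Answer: 2610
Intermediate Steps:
k(T) = T + T² (k(T) = T² + T = T + T²)
U(f, S) = 20 + S
(1915 + U(44, (-2 - 3)²)) + k(25) = (1915 + (20 + (-2 - 3)²)) + 25*(1 + 25) = (1915 + (20 + (-5)²)) + 25*26 = (1915 + (20 + 25)) + 650 = (1915 + 45) + 650 = 1960 + 650 = 2610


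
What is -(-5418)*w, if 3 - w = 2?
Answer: 5418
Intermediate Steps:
w = 1 (w = 3 - 1*2 = 3 - 2 = 1)
-(-5418)*w = -(-5418) = -1806*(-3) = 5418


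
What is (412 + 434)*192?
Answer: 162432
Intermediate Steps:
(412 + 434)*192 = 846*192 = 162432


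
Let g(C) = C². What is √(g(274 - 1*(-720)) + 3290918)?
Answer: √4278954 ≈ 2068.6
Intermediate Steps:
√(g(274 - 1*(-720)) + 3290918) = √((274 - 1*(-720))² + 3290918) = √((274 + 720)² + 3290918) = √(994² + 3290918) = √(988036 + 3290918) = √4278954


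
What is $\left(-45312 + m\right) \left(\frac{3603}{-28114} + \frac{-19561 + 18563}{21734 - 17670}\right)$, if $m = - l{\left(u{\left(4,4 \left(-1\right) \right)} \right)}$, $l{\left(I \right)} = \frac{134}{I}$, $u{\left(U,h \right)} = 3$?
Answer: $\frac{726279816185}{42845736} \approx 16951.0$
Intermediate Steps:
$m = - \frac{134}{3} \approx -44.667$
$\left(-45312 + m\right) \left(\frac{3603}{-28114} + \frac{-19561 + 18563}{21734 - 17670}\right) = \left(-45312 - \frac{134}{3}\right) \left(\frac{3603}{-28114} + \frac{-19561 + 18563}{21734 - 17670}\right) = - \frac{136070 \left(3603 \left(- \frac{1}{28114}\right) - \frac{998}{4064}\right)}{3} = - \frac{136070 \left(- \frac{3603}{28114} - \frac{499}{2032}\right)}{3} = \left(- \frac{136070}{3}\right) \left(- \frac{10675091}{28563824}\right) = \frac{726279816185}{42845736}$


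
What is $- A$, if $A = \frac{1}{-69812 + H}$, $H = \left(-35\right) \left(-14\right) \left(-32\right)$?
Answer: $\frac{1}{85492} \approx 1.1697 \cdot 10^{-5}$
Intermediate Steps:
$H = -15680$ ($H = 490 \left(-32\right) = -15680$)
$A = - \frac{1}{85492}$ ($A = \frac{1}{-69812 - 15680} = \frac{1}{-85492} = - \frac{1}{85492} \approx -1.1697 \cdot 10^{-5}$)
$- A = \left(-1\right) \left(- \frac{1}{85492}\right) = \frac{1}{85492}$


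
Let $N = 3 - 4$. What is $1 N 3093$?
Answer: $-3093$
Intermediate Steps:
$N = -1$ ($N = 3 - 4 = -1$)
$1 N 3093 = 1 \left(-1\right) 3093 = \left(-1\right) 3093 = -3093$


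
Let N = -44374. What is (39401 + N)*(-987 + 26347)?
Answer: -126115280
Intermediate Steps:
(39401 + N)*(-987 + 26347) = (39401 - 44374)*(-987 + 26347) = -4973*25360 = -126115280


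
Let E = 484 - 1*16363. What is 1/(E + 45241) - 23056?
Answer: -676970271/29362 ≈ -23056.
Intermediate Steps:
E = -15879 (E = 484 - 16363 = -15879)
1/(E + 45241) - 23056 = 1/(-15879 + 45241) - 23056 = 1/29362 - 23056 = -676970271/29362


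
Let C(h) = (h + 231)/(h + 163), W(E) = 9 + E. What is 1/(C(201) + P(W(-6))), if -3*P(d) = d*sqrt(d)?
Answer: -3276/4393 - 8281*sqrt(3)/13179 ≈ -1.8341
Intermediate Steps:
P(d) = -d**(3/2)/3 (P(d) = -d*sqrt(d)/3 = -d**(3/2)/3)
C(h) = (231 + h)/(163 + h)
1/(C(201) + P(W(-6))) = 1/((231 + 201)/(163 + 201) - (9 - 6)**(3/2)/3) = 1/(432/364 - sqrt(3)) = 1/((1/364)*432 - sqrt(3)) = 1/(108/91 - sqrt(3))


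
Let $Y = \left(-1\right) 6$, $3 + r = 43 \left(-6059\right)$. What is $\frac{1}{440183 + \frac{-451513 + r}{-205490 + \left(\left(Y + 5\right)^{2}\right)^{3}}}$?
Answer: $\frac{205489}{90453476540} \approx 2.2718 \cdot 10^{-6}$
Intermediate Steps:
$r = -260540$ ($r = -3 + 43 \left(-6059\right) = -3 - 260537 = -260540$)
$Y = -6$
$\frac{1}{440183 + \frac{-451513 + r}{-205490 + \left(\left(Y + 5\right)^{2}\right)^{3}}} = \frac{1}{440183 + \frac{-451513 - 260540}{-205490 + \left(\left(-6 + 5\right)^{2}\right)^{3}}} = \frac{1}{440183 - \frac{712053}{-205490 + \left(\left(-1\right)^{2}\right)^{3}}} = \frac{1}{440183 - \frac{712053}{-205490 + 1^{3}}} = \frac{1}{440183 - \frac{712053}{-205490 + 1}} = \frac{1}{440183 - \frac{712053}{-205489}} = \frac{1}{440183 - - \frac{712053}{205489}} = \frac{1}{440183 + \frac{712053}{205489}} = \frac{1}{\frac{90453476540}{205489}} = \frac{205489}{90453476540}$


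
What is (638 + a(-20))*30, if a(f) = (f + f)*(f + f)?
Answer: 67140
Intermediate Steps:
a(f) = 4*f² (a(f) = (2*f)*(2*f) = 4*f²)
(638 + a(-20))*30 = (638 + 4*(-20)²)*30 = (638 + 4*400)*30 = (638 + 1600)*30 = 2238*30 = 67140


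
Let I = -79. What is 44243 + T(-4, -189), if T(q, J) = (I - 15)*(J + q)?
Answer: 62385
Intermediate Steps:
T(q, J) = -94*J - 94*q (T(q, J) = (-79 - 15)*(J + q) = -94*(J + q) = -94*J - 94*q)
44243 + T(-4, -189) = 44243 + (-94*(-189) - 94*(-4)) = 44243 + (17766 + 376) = 44243 + 18142 = 62385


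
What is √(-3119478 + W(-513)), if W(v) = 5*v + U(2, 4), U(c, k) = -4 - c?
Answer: I*√3122049 ≈ 1766.9*I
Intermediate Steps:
W(v) = -6 + 5*v (W(v) = 5*v + (-4 - 1*2) = 5*v + (-4 - 2) = 5*v - 6 = -6 + 5*v)
√(-3119478 + W(-513)) = √(-3119478 + (-6 + 5*(-513))) = √(-3119478 + (-6 - 2565)) = √(-3119478 - 2571) = √(-3122049) = I*√3122049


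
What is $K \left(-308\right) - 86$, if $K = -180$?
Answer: $55354$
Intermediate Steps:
$K \left(-308\right) - 86 = \left(-180\right) \left(-308\right) - 86 = 55440 - 86 = 55354$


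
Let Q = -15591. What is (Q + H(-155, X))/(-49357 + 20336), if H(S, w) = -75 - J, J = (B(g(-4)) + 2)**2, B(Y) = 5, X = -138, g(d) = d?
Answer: 15715/29021 ≈ 0.54150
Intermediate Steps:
J = 49 (J = (5 + 2)**2 = 7**2 = 49)
H(S, w) = -124 (H(S, w) = -75 - 1*49 = -75 - 49 = -124)
(Q + H(-155, X))/(-49357 + 20336) = (-15591 - 124)/(-49357 + 20336) = -15715/(-29021) = -15715*(-1/29021) = 15715/29021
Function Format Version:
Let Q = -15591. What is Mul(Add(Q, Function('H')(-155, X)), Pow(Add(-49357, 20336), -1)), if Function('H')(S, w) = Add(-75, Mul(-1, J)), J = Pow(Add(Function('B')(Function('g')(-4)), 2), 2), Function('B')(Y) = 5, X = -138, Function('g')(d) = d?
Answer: Rational(15715, 29021) ≈ 0.54150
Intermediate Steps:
J = 49 (J = Pow(Add(5, 2), 2) = Pow(7, 2) = 49)
Function('H')(S, w) = -124 (Function('H')(S, w) = Add(-75, Mul(-1, 49)) = Add(-75, -49) = -124)
Mul(Add(Q, Function('H')(-155, X)), Pow(Add(-49357, 20336), -1)) = Mul(Add(-15591, -124), Pow(Add(-49357, 20336), -1)) = Mul(-15715, Pow(-29021, -1)) = Mul(-15715, Rational(-1, 29021)) = Rational(15715, 29021)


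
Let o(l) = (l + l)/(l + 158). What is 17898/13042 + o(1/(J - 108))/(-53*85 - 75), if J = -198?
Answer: 990785230391/721970102230 ≈ 1.3723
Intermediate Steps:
o(l) = 2*l/(158 + l) (o(l) = (2*l)/(158 + l) = 2*l/(158 + l))
17898/13042 + o(1/(J - 108))/(-53*85 - 75) = 17898/13042 + (2/((-198 - 108)*(158 + 1/(-198 - 108))))/(-53*85 - 75) = 17898*(1/13042) + (2/(-306*(158 + 1/(-306))))/(-4505 - 75) = 8949/6521 + (2*(-1/306)/(158 - 1/306))/(-4580) = 8949/6521 + (2*(-1/306)/(48347/306))*(-1/4580) = 8949/6521 + (2*(-1/306)*(306/48347))*(-1/4580) = 8949/6521 - 2/48347*(-1/4580) = 8949/6521 + 1/110714630 = 990785230391/721970102230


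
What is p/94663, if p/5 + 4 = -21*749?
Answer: -78665/94663 ≈ -0.83100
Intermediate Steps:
p = -78665 (p = -20 + 5*(-21*749) = -20 + 5*(-15729) = -20 - 78645 = -78665)
p/94663 = -78665/94663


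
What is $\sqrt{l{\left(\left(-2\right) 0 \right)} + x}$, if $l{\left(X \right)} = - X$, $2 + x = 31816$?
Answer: $\sqrt{31814} \approx 178.36$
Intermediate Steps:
$x = 31814$ ($x = -2 + 31816 = 31814$)
$\sqrt{l{\left(\left(-2\right) 0 \right)} + x} = \sqrt{- \left(-2\right) 0 + 31814} = \sqrt{\left(-1\right) 0 + 31814} = \sqrt{0 + 31814} = \sqrt{31814}$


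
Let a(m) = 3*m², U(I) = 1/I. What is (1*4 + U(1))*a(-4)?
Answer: 240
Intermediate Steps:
(1*4 + U(1))*a(-4) = (1*4 + 1/1)*(3*(-4)²) = (4 + 1)*(3*16) = 5*48 = 240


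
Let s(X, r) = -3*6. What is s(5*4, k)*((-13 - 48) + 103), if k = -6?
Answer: -756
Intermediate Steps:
s(X, r) = -18
s(5*4, k)*((-13 - 48) + 103) = -18*((-13 - 48) + 103) = -18*(-61 + 103) = -18*42 = -756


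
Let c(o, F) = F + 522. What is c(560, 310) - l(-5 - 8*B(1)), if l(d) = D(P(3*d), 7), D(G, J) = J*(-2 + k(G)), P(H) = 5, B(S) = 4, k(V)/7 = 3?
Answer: 699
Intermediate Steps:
k(V) = 21 (k(V) = 7*3 = 21)
c(o, F) = 522 + F
D(G, J) = 19*J (D(G, J) = J*(-2 + 21) = J*19 = 19*J)
l(d) = 133 (l(d) = 19*7 = 133)
c(560, 310) - l(-5 - 8*B(1)) = (522 + 310) - 1*133 = 832 - 133 = 699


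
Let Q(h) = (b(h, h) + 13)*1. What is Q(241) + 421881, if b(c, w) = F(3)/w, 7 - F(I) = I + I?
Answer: 101676455/241 ≈ 4.2189e+5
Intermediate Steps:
F(I) = 7 - 2*I (F(I) = 7 - (I + I) = 7 - 2*I)
b(c, w) = 1/w (b(c, w) = (7 - 2*3)/w = (7 - 6)/w = 1/w)
Q(h) = 13 + 1/h (Q(h) = (1/h + 13)*1 = (13 + 1/h)*1 = 13 + 1/h)
Q(241) + 421881 = (13 + 1/241) + 421881 = 3134/241 + 421881 = 101676455/241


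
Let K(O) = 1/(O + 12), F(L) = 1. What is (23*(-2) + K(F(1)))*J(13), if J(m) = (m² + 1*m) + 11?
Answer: -115221/13 ≈ -8863.2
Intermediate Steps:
J(m) = 11 + m + m² (J(m) = (m² + m) + 11 = (m + m²) + 11 = 11 + m + m²)
K(O) = 1/(12 + O)
(23*(-2) + K(F(1)))*J(13) = (23*(-2) + 1/(12 + 1))*(11 + 13 + 13²) = (-46 + 1/13)*(11 + 13 + 169) = (-46 + 1/13)*193 = -597/13*193 = -115221/13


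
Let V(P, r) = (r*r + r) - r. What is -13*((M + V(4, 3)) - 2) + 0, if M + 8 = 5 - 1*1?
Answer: -39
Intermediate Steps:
M = -4 (M = -8 + (5 - 1*1) = -8 + (5 - 1) = -8 + 4 = -4)
V(P, r) = r**2 (V(P, r) = (r**2 + r) - r = (r + r**2) - r = r**2)
-13*((M + V(4, 3)) - 2) + 0 = -13*((-4 + 3**2) - 2) + 0 = -13*((-4 + 9) - 2) + 0 = -13*(5 - 2) + 0 = -13*3 + 0 = -39 + 0 = -39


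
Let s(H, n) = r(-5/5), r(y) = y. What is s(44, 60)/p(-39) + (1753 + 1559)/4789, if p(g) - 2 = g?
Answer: 127333/177193 ≈ 0.71861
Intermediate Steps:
p(g) = 2 + g
s(H, n) = -1 (s(H, n) = -5/5 = -5*⅕ = -1)
s(44, 60)/p(-39) + (1753 + 1559)/4789 = -1/(2 - 39) + (1753 + 1559)/4789 = -1/(-37) + 3312*(1/4789) = -1*(-1/37) + 3312/4789 = 1/37 + 3312/4789 = 127333/177193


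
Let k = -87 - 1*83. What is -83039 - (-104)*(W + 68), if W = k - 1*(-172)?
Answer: -75759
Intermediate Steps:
k = -170 (k = -87 - 83 = -170)
W = 2 (W = -170 - 1*(-172) = -170 + 172 = 2)
-83039 - (-104)*(W + 68) = -83039 - (-104)*(2 + 68) = -83039 - (-104)*70 = -83039 - 1*(-7280) = -83039 + 7280 = -75759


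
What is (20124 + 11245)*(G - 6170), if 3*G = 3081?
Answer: -161330767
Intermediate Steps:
G = 1027 (G = (1/3)*3081 = 1027)
(20124 + 11245)*(G - 6170) = (20124 + 11245)*(1027 - 6170) = 31369*(-5143) = -161330767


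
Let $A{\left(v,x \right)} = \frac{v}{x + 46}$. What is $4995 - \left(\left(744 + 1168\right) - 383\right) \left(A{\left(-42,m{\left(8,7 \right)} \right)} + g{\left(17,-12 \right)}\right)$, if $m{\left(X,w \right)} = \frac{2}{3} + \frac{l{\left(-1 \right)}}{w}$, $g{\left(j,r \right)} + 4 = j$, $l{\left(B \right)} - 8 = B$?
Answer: $- \frac{175952}{13} \approx -13535.0$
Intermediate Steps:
$l{\left(B \right)} = 8 + B$
$g{\left(j,r \right)} = -4 + j$
$m{\left(X,w \right)} = \frac{2}{3} + \frac{7}{w}$ ($m{\left(X,w \right)} = \frac{2}{3} + \frac{8 - 1}{w} = 2 \cdot \frac{1}{3} + \frac{7}{w} = \frac{2}{3} + \frac{7}{w}$)
$A{\left(v,x \right)} = \frac{v}{46 + x}$
$4995 - \left(\left(744 + 1168\right) - 383\right) \left(A{\left(-42,m{\left(8,7 \right)} \right)} + g{\left(17,-12 \right)}\right) = 4995 - \left(\left(744 + 1168\right) - 383\right) \left(- \frac{42}{46 + \left(\frac{2}{3} + \frac{7}{7}\right)} + \left(-4 + 17\right)\right) = 4995 - \left(1912 - 383\right) \left(- \frac{42}{46 + \left(\frac{2}{3} + 7 \cdot \frac{1}{7}\right)} + 13\right) = 4995 - 1529 \left(- \frac{42}{46 + \left(\frac{2}{3} + 1\right)} + 13\right) = 4995 - 1529 \left(- \frac{42}{46 + \frac{5}{3}} + 13\right) = 4995 - 1529 \left(- \frac{42}{\frac{143}{3}} + 13\right) = 4995 - 1529 \left(\left(-42\right) \frac{3}{143} + 13\right) = 4995 - 1529 \left(- \frac{126}{143} + 13\right) = 4995 - 1529 \cdot \frac{1733}{143} = 4995 - \frac{240887}{13} = - \frac{175952}{13}$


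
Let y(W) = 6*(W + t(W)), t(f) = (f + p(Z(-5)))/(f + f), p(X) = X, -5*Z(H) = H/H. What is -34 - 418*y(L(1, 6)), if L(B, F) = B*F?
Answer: -81471/5 ≈ -16294.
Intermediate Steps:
Z(H) = -⅕ (Z(H) = -H/(5*H) = -⅕*1 = -⅕)
t(f) = (-⅕ + f)/(2*f) (t(f) = (f - ⅕)/(f + f) = (-⅕ + f)/((2*f)) = (-⅕ + f)*(1/(2*f)) = (-⅕ + f)/(2*f))
y(W) = 6*W + 3*(-1 + 5*W)/(5*W) (y(W) = 6*(W + (-1 + 5*W)/(10*W)) = 6*W + 3*(-1 + 5*W)/(5*W))
-34 - 418*y(L(1, 6)) = -34 - 418*(3 + 6*(1*6) - 3/(5*(1*6))) = -34 - 418*(3 + 6*6 - ⅗/6) = -34 - 418*(3 + 36 - ⅗*⅙) = -34 - 418*(3 + 36 - ⅒) = -34 - 418*389/10 = -34 - 81301/5 = -81471/5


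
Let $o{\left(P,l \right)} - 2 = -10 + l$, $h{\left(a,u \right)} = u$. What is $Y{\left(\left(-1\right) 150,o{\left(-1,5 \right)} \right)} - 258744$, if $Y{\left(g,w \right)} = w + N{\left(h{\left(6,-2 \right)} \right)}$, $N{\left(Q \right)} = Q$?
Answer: $-258749$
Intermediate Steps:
$o{\left(P,l \right)} = -8 + l$ ($o{\left(P,l \right)} = 2 + \left(-10 + l\right) = -8 + l$)
$Y{\left(g,w \right)} = -2 + w$ ($Y{\left(g,w \right)} = w - 2 = -2 + w$)
$Y{\left(\left(-1\right) 150,o{\left(-1,5 \right)} \right)} - 258744 = \left(-2 + \left(-8 + 5\right)\right) - 258744 = \left(-2 - 3\right) - 258744 = -5 - 258744 = -258749$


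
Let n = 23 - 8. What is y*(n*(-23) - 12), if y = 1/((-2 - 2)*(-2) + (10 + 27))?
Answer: -119/15 ≈ -7.9333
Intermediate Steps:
n = 15
y = 1/45 (y = 1/(-4*(-2) + 37) = 1/(8 + 37) = 1/45 ≈ 0.022222)
y*(n*(-23) - 12) = (15*(-23) - 12)/45 = (-345 - 12)/45 = (1/45)*(-357) = -119/15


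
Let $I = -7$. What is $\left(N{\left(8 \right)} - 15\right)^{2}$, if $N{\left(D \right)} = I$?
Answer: $484$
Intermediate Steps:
$N{\left(D \right)} = -7$
$\left(N{\left(8 \right)} - 15\right)^{2} = \left(-7 - 15\right)^{2} = \left(-22\right)^{2} = 484$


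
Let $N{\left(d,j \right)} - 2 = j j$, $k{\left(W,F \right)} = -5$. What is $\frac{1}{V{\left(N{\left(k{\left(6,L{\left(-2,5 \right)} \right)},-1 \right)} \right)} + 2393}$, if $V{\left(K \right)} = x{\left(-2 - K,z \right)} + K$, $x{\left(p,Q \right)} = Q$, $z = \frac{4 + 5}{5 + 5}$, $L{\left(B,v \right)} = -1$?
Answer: $\frac{10}{23969} \approx 0.00041721$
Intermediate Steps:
$z = \frac{9}{10} \approx 0.9$
$N{\left(d,j \right)} = 2 + j^{2}$ ($N{\left(d,j \right)} = 2 + j j = 2 + j^{2}$)
$V{\left(K \right)} = \frac{9}{10} + K$
$\frac{1}{V{\left(N{\left(k{\left(6,L{\left(-2,5 \right)} \right)},-1 \right)} \right)} + 2393} = \frac{1}{\left(\frac{9}{10} + \left(2 + \left(-1\right)^{2}\right)\right) + 2393} = \frac{1}{\left(\frac{9}{10} + \left(2 + 1\right)\right) + 2393} = \frac{1}{\left(\frac{9}{10} + 3\right) + 2393} = \frac{1}{\frac{39}{10} + 2393} = \frac{1}{\frac{23969}{10}} = \frac{10}{23969}$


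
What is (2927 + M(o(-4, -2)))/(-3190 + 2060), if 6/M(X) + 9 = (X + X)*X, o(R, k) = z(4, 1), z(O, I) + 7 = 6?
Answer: -20483/7910 ≈ -2.5895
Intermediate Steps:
z(O, I) = -1 (z(O, I) = -7 + 6 = -1)
o(R, k) = -1
M(X) = 6/(-9 + 2*X²) (M(X) = 6/(-9 + (X + X)*X) = 6/(-9 + (2*X)*X) = 6/(-9 + 2*X²))
(2927 + M(o(-4, -2)))/(-3190 + 2060) = (2927 + 6/(-9 + 2*(-1)²))/(-3190 + 2060) = (2927 + 6/(-9 + 2*1))/(-1130) = (2927 + 6/(-9 + 2))*(-1/1130) = (2927 + 6/(-7))*(-1/1130) = (2927 + 6*(-⅐))*(-1/1130) = (2927 - 6/7)*(-1/1130) = (20483/7)*(-1/1130) = -20483/7910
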